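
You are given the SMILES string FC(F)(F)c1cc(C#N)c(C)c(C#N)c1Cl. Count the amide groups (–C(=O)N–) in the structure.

Scan the SMILES for the amide motif — none present.
Groups that are present: 2 nitrile.

0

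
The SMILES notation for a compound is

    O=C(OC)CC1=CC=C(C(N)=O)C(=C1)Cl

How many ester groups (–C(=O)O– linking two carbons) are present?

1

The ester motif appears at heavy-atom position 2 in the SMILES.
Other groups present: 1 amide.
Ester count: 1.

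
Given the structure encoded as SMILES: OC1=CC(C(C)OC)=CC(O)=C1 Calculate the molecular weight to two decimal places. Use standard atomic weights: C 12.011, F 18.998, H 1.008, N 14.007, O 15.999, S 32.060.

168.19 g/mol

First, the molecular formula is C9H12O3 (counting implicit H from valence).
  C: 9 × 12.011 = 108.099
  H: 12 × 1.008 = 12.096
  O: 3 × 15.999 = 47.997
Sum: 9×12.011 + 12×1.008 + 3×15.999 = 168.192 → 168.19 g/mol.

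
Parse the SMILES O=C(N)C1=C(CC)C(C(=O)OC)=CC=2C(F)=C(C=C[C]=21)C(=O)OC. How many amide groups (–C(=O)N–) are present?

1

The amide motif appears at heavy-atom position 2 in the SMILES.
Other groups present: 2 ester.
Amide count: 1.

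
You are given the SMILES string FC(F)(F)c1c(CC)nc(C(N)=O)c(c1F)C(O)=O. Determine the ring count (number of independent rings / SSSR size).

1

In SMILES, each pair of matching ring-closure digits denotes one ring-closing bond; the number of such bonds equals the number of independent rings.
Ring-closure bonds here: 1.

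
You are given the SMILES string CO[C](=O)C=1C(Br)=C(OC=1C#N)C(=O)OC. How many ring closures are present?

1

In SMILES, each pair of matching ring-closure digits denotes one ring-closing bond; the number of such bonds equals the number of independent rings.
Ring-closure bonds here: 1.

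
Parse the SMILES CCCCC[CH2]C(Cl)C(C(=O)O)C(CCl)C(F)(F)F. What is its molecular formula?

C12H19Cl2F3O2

Walk through each heavy atom and fill implicit hydrogens from standard valence (C 4, N 3, O 2, S 2, halogen 1):
  atom 1: C, bond orders sum to 1 (valence 4) → 3 H
  atom 2: C, bond orders sum to 2 (valence 4) → 2 H
  atom 3: C, bond orders sum to 2 (valence 4) → 2 H
  atom 4: C, bond orders sum to 2 (valence 4) → 2 H
  atom 5: C, bond orders sum to 2 (valence 4) → 2 H
  atom 6: C with explicit H count 2
  atom 7: C, bond orders sum to 3 (valence 4) → 1 H
  atom 8: Cl (halogen, monovalent) → 0 H
  atom 9: C, bond orders sum to 3 (valence 4) → 1 H
  atom 10: C, bond orders sum to 4 (valence 4) → 0 H
  atom 11: O, bond orders sum to 2 (valence 2) → 0 H
  atom 12: O, bond orders sum to 1 (valence 2) → 1 H
  atom 13: C, bond orders sum to 3 (valence 4) → 1 H
  atom 14: C, bond orders sum to 2 (valence 4) → 2 H
  atom 15: Cl (halogen, monovalent) → 0 H
  atom 16: C, bond orders sum to 4 (valence 4) → 0 H
  atom 17: F (halogen, monovalent) → 0 H
  atom 18: F (halogen, monovalent) → 0 H
  atom 19: F (halogen, monovalent) → 0 H
Totals → C:12, H:19, Cl:2, F:3, O:2.
In Hill order: C12H19Cl2F3O2.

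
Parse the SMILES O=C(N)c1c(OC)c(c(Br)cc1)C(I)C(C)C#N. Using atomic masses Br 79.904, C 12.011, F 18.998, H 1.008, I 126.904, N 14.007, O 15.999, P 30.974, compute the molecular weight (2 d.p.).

423.05 g/mol

First, the molecular formula is C12H12BrIN2O2 (counting implicit H from valence).
  Br: 1 × 79.904 = 79.904
  C: 12 × 12.011 = 144.132
  H: 12 × 1.008 = 12.096
  I: 1 × 126.904 = 126.904
  N: 2 × 14.007 = 28.014
  O: 2 × 15.999 = 31.998
Sum: 1×79.904 + 12×12.011 + 12×1.008 + 1×126.904 + 2×14.007 + 2×15.999 = 423.048 → 423.05 g/mol.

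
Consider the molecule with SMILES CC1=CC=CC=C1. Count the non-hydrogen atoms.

7

Every atom symbol written in the SMILES (organic subset) is one heavy atom; implicit H are not written.
Heavy atoms by element → C:7.
Total: 7.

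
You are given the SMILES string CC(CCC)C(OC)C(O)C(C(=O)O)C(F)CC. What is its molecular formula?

C13H25FO4

Walk through each heavy atom and fill implicit hydrogens from standard valence (C 4, N 3, O 2, S 2, halogen 1):
  atom 1: C, bond orders sum to 1 (valence 4) → 3 H
  atom 2: C, bond orders sum to 3 (valence 4) → 1 H
  atom 3: C, bond orders sum to 2 (valence 4) → 2 H
  atom 4: C, bond orders sum to 2 (valence 4) → 2 H
  atom 5: C, bond orders sum to 1 (valence 4) → 3 H
  atom 6: C, bond orders sum to 3 (valence 4) → 1 H
  atom 7: O, bond orders sum to 2 (valence 2) → 0 H
  atom 8: C, bond orders sum to 1 (valence 4) → 3 H
  atom 9: C, bond orders sum to 3 (valence 4) → 1 H
  atom 10: O, bond orders sum to 1 (valence 2) → 1 H
  atom 11: C, bond orders sum to 3 (valence 4) → 1 H
  atom 12: C, bond orders sum to 4 (valence 4) → 0 H
  atom 13: O, bond orders sum to 2 (valence 2) → 0 H
  atom 14: O, bond orders sum to 1 (valence 2) → 1 H
  atom 15: C, bond orders sum to 3 (valence 4) → 1 H
  atom 16: F (halogen, monovalent) → 0 H
  atom 17: C, bond orders sum to 2 (valence 4) → 2 H
  atom 18: C, bond orders sum to 1 (valence 4) → 3 H
Totals → C:13, H:25, F:1, O:4.
In Hill order: C13H25FO4.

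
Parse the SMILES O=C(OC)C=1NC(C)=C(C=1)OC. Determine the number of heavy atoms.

Every atom symbol written in the SMILES (organic subset) is one heavy atom; implicit H are not written.
Heavy atoms by element → C:8, N:1, O:3.
Total: 12.

12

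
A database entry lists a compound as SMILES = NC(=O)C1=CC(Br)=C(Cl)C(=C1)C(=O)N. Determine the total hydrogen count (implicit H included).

6

Walk through each heavy atom and fill implicit hydrogens from standard valence (C 4, N 3, O 2, S 2, halogen 1):
  atom 1: N, bond orders sum to 1 (valence 3) → 2 H
  atom 2: C, bond orders sum to 4 (valence 4) → 0 H
  atom 3: O, bond orders sum to 2 (valence 2) → 0 H
  atom 4: C, bond orders sum to 4 (valence 4) → 0 H
  atom 5: C, bond orders sum to 3 (valence 4) → 1 H
  atom 6: C, bond orders sum to 4 (valence 4) → 0 H
  atom 7: Br (halogen, monovalent) → 0 H
  atom 8: C, bond orders sum to 4 (valence 4) → 0 H
  atom 9: Cl (halogen, monovalent) → 0 H
  atom 10: C, bond orders sum to 4 (valence 4) → 0 H
  atom 11: C, bond orders sum to 3 (valence 4) → 1 H
  atom 12: C, bond orders sum to 4 (valence 4) → 0 H
  atom 13: O, bond orders sum to 2 (valence 2) → 0 H
  atom 14: N, bond orders sum to 1 (valence 3) → 2 H
Total hydrogens: 6.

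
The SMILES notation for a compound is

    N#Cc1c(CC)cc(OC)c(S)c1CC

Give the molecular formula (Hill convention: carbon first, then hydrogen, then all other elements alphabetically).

Walk through each heavy atom and fill implicit hydrogens from standard valence (C 4, N 3, O 2, S 2, halogen 1); for lowercase aromatic atoms, an aromatic c carries 1 H when it has two neighbours and 0 H with three, and aromatic n carries 0 H:
  atom 1: N, bond orders sum to 3 (valence 3) → 0 H
  atom 2: C, bond orders sum to 4 (valence 4) → 0 H
  atom 3: aromatic c, 3 neighbours → 0 H
  atom 4: aromatic c, 3 neighbours → 0 H
  atom 5: C, bond orders sum to 2 (valence 4) → 2 H
  atom 6: C, bond orders sum to 1 (valence 4) → 3 H
  atom 7: aromatic c, 2 neighbours → 1 H
  atom 8: aromatic c, 3 neighbours → 0 H
  atom 9: O, bond orders sum to 2 (valence 2) → 0 H
  atom 10: C, bond orders sum to 1 (valence 4) → 3 H
  atom 11: aromatic c, 3 neighbours → 0 H
  atom 12: S, bond orders sum to 1 (valence 2) → 1 H
  atom 13: aromatic c, 3 neighbours → 0 H
  atom 14: C, bond orders sum to 2 (valence 4) → 2 H
  atom 15: C, bond orders sum to 1 (valence 4) → 3 H
Totals → C:12, H:15, N:1, O:1, S:1.

C12H15NOS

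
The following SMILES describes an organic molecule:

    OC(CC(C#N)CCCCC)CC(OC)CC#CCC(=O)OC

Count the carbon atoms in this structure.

Count every carbon token in the SMILES (each C, including those in ring-closure positions and inside branches).
Carbon count: 18.

18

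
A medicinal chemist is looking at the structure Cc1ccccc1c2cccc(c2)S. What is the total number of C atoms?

Count every carbon token in the SMILES (each C, including those in ring-closure positions and inside branches).
Carbon count: 13.

13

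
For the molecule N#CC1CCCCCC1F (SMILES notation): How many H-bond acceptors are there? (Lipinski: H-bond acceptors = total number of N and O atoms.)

N atoms: 1; O atoms: 0.
Lipinski HBA = 1 + 0 = 1.

1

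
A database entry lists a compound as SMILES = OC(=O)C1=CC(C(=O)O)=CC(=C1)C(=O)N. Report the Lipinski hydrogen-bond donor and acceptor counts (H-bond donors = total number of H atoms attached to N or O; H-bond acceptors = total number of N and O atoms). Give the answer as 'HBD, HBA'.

Donors: find every N or O and count the H atoms it carries.
  atom 1 (O): bond orders sum to 1 → 1 H
  atom 3 (O): bond orders sum to 2 → 0 H
  atom 8 (O): bond orders sum to 2 → 0 H
  atom 9 (O): bond orders sum to 1 → 1 H
  atom 14 (O): bond orders sum to 2 → 0 H
  atom 15 (N): bond orders sum to 1 → 2 H
Lipinski HBD = 4.
Acceptors: N atoms = 1, O atoms = 5 → HBA = 6.

4, 6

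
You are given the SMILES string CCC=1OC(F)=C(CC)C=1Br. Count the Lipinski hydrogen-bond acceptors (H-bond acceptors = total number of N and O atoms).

N atoms: 0; O atoms: 1.
Lipinski HBA = 0 + 1 = 1.

1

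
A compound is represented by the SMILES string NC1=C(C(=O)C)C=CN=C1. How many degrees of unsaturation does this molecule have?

Molecular formula: C7H8N2O.
DoU = (2C + 2 + N − H − X) / 2, where X is the halogen count and O/S are ignored.
    = (2·7 + 2 + 2 − 8 − 0) / 2 = 10 / 2 = 5.

5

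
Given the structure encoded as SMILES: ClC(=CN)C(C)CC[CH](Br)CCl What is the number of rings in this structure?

0

In SMILES, each pair of matching ring-closure digits denotes one ring-closing bond; the number of such bonds equals the number of independent rings.
Ring-closure bonds here: 0.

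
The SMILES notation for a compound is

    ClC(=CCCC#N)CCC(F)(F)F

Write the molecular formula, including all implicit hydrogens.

C8H9ClF3N

Walk through each heavy atom and fill implicit hydrogens from standard valence (C 4, N 3, O 2, S 2, halogen 1):
  atom 1: Cl (halogen, monovalent) → 0 H
  atom 2: C, bond orders sum to 4 (valence 4) → 0 H
  atom 3: C, bond orders sum to 3 (valence 4) → 1 H
  atom 4: C, bond orders sum to 2 (valence 4) → 2 H
  atom 5: C, bond orders sum to 2 (valence 4) → 2 H
  atom 6: C, bond orders sum to 4 (valence 4) → 0 H
  atom 7: N, bond orders sum to 3 (valence 3) → 0 H
  atom 8: C, bond orders sum to 2 (valence 4) → 2 H
  atom 9: C, bond orders sum to 2 (valence 4) → 2 H
  atom 10: C, bond orders sum to 4 (valence 4) → 0 H
  atom 11: F (halogen, monovalent) → 0 H
  atom 12: F (halogen, monovalent) → 0 H
  atom 13: F (halogen, monovalent) → 0 H
Totals → C:8, H:9, Cl:1, F:3, N:1.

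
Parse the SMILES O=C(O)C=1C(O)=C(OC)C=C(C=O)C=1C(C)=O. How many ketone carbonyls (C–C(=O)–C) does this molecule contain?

The ketone motif appears at heavy-atom position 15 in the SMILES.
Other groups present: 1 aldehyde, 1 carboxylic acid, 1 ether, 1 hydroxyl.
Ketone count: 1.

1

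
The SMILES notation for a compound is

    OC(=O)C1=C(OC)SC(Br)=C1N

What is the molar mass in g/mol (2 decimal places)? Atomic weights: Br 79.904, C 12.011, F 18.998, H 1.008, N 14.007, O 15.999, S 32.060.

First, the molecular formula is C6H6BrNO3S (counting implicit H from valence).
  Br: 1 × 79.904 = 79.904
  C: 6 × 12.011 = 72.066
  H: 6 × 1.008 = 6.048
  N: 1 × 14.007 = 14.007
  O: 3 × 15.999 = 47.997
  S: 1 × 32.060 = 32.060
Sum: 1×79.904 + 6×12.011 + 6×1.008 + 1×14.007 + 3×15.999 + 1×32.060 = 252.082 → 252.08 g/mol.

252.08 g/mol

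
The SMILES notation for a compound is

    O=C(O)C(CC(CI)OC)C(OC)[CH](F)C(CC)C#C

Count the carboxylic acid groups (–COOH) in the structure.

1

The carboxylic acid motif appears at heavy-atom position 2 in the SMILES.
Other groups present: 1 alkyne, 2 ether.
Carboxylic acid count: 1.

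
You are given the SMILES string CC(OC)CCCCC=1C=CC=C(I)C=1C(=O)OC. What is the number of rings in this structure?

1

In SMILES, each pair of matching ring-closure digits denotes one ring-closing bond; the number of such bonds equals the number of independent rings.
Ring-closure bonds here: 1.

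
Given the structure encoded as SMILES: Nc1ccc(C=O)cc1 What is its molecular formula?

C7H7NO

Walk through each heavy atom and fill implicit hydrogens from standard valence (C 4, N 3, O 2, S 2, halogen 1); for lowercase aromatic atoms, an aromatic c carries 1 H when it has two neighbours and 0 H with three, and aromatic n carries 0 H:
  atom 1: N, bond orders sum to 1 (valence 3) → 2 H
  atom 2: aromatic c, 3 neighbours → 0 H
  atom 3: aromatic c, 2 neighbours → 1 H
  atom 4: aromatic c, 2 neighbours → 1 H
  atom 5: aromatic c, 3 neighbours → 0 H
  atom 6: C, bond orders sum to 3 (valence 4) → 1 H
  atom 7: O, bond orders sum to 2 (valence 2) → 0 H
  atom 8: aromatic c, 2 neighbours → 1 H
  atom 9: aromatic c, 2 neighbours → 1 H
Totals → C:7, H:7, N:1, O:1.
In Hill order: C7H7NO.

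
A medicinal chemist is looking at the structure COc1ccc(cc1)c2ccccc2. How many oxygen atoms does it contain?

Scan the SMILES for O atoms (remember two-letter symbols like Cl and Br are single atoms).
Oxygen count: 1.

1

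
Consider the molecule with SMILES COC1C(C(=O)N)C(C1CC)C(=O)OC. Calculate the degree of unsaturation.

3

Degree of unsaturation = (number of rings) + (number of π bonds).
Ring closures in the SMILES: 1.
π bonds: 2 double bonds (each 1 DoU) → 2 DoU from unsaturation.
Total DoU = 1 + 2 = 3.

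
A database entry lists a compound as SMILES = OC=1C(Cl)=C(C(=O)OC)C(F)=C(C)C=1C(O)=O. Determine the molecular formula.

C10H8ClFO5

Walk through each heavy atom and fill implicit hydrogens from standard valence (C 4, N 3, O 2, S 2, halogen 1):
  atom 1: O, bond orders sum to 1 (valence 2) → 1 H
  atom 2: C, bond orders sum to 4 (valence 4) → 0 H
  atom 3: C, bond orders sum to 4 (valence 4) → 0 H
  atom 4: Cl (halogen, monovalent) → 0 H
  atom 5: C, bond orders sum to 4 (valence 4) → 0 H
  atom 6: C, bond orders sum to 4 (valence 4) → 0 H
  atom 7: O, bond orders sum to 2 (valence 2) → 0 H
  atom 8: O, bond orders sum to 2 (valence 2) → 0 H
  atom 9: C, bond orders sum to 1 (valence 4) → 3 H
  atom 10: C, bond orders sum to 4 (valence 4) → 0 H
  atom 11: F (halogen, monovalent) → 0 H
  atom 12: C, bond orders sum to 4 (valence 4) → 0 H
  atom 13: C, bond orders sum to 1 (valence 4) → 3 H
  atom 14: C, bond orders sum to 4 (valence 4) → 0 H
  atom 15: C, bond orders sum to 4 (valence 4) → 0 H
  atom 16: O, bond orders sum to 1 (valence 2) → 1 H
  atom 17: O, bond orders sum to 2 (valence 2) → 0 H
Totals → C:10, H:8, Cl:1, F:1, O:5.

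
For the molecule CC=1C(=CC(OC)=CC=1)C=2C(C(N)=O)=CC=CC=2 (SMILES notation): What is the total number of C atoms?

15

Count every carbon token in the SMILES (each C, including those in ring-closure positions and inside branches).
Carbon count: 15.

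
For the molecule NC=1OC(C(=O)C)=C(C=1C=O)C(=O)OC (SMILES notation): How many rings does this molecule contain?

1

In SMILES, each pair of matching ring-closure digits denotes one ring-closing bond; the number of such bonds equals the number of independent rings.
Ring-closure bonds here: 1.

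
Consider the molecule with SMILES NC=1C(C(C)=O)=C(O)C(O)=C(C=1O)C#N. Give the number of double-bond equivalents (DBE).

7

Degree of unsaturation = (number of rings) + (number of π bonds).
Ring closures in the SMILES: 1.
π bonds: 4 double bonds (each 1 DoU), 1 triple bond (each 2 DoU) → 6 DoU from unsaturation.
Total DoU = 1 + 6 = 7.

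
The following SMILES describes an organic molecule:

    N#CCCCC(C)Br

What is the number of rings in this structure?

0

In SMILES, each pair of matching ring-closure digits denotes one ring-closing bond; the number of such bonds equals the number of independent rings.
Ring-closure bonds here: 0.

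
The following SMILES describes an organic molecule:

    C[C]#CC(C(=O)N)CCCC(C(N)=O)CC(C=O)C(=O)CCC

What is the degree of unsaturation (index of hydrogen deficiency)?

6

Molecular formula: C17H26N2O4.
DoU = (2C + 2 + N − H − X) / 2, where X is the halogen count and O/S are ignored.
    = (2·17 + 2 + 2 − 26 − 0) / 2 = 12 / 2 = 6.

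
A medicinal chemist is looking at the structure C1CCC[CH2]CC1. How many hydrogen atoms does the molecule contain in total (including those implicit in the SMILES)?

Walk through each heavy atom and fill implicit hydrogens from standard valence (C 4, N 3, O 2, S 2, halogen 1):
  atom 1: C, bond orders sum to 2 (valence 4) → 2 H
  atom 2: C, bond orders sum to 2 (valence 4) → 2 H
  atom 3: C, bond orders sum to 2 (valence 4) → 2 H
  atom 4: C, bond orders sum to 2 (valence 4) → 2 H
  atom 5: C with explicit H count 2
  atom 6: C, bond orders sum to 2 (valence 4) → 2 H
  atom 7: C, bond orders sum to 2 (valence 4) → 2 H
Total hydrogens: 14.

14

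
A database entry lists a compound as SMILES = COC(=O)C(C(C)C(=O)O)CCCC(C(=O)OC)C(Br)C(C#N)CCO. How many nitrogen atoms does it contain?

1

Scan the SMILES for N atoms (remember two-letter symbols like Cl and Br are single atoms).
Nitrogen count: 1.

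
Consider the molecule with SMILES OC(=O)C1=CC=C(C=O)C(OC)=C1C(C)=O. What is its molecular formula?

Walk through each heavy atom and fill implicit hydrogens from standard valence (C 4, N 3, O 2, S 2, halogen 1):
  atom 1: O, bond orders sum to 1 (valence 2) → 1 H
  atom 2: C, bond orders sum to 4 (valence 4) → 0 H
  atom 3: O, bond orders sum to 2 (valence 2) → 0 H
  atom 4: C, bond orders sum to 4 (valence 4) → 0 H
  atom 5: C, bond orders sum to 3 (valence 4) → 1 H
  atom 6: C, bond orders sum to 3 (valence 4) → 1 H
  atom 7: C, bond orders sum to 4 (valence 4) → 0 H
  atom 8: C, bond orders sum to 3 (valence 4) → 1 H
  atom 9: O, bond orders sum to 2 (valence 2) → 0 H
  atom 10: C, bond orders sum to 4 (valence 4) → 0 H
  atom 11: O, bond orders sum to 2 (valence 2) → 0 H
  atom 12: C, bond orders sum to 1 (valence 4) → 3 H
  atom 13: C, bond orders sum to 4 (valence 4) → 0 H
  atom 14: C, bond orders sum to 4 (valence 4) → 0 H
  atom 15: C, bond orders sum to 1 (valence 4) → 3 H
  atom 16: O, bond orders sum to 2 (valence 2) → 0 H
Totals → C:11, H:10, O:5.

C11H10O5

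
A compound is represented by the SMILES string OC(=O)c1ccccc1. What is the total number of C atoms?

Count every carbon token in the SMILES (each C, including those in ring-closure positions and inside branches).
Carbon count: 7.

7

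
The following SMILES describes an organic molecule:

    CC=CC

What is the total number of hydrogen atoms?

8

Walk through each heavy atom and fill implicit hydrogens from standard valence (C 4, N 3, O 2, S 2, halogen 1):
  atom 1: C, bond orders sum to 1 (valence 4) → 3 H
  atom 2: C, bond orders sum to 3 (valence 4) → 1 H
  atom 3: C, bond orders sum to 3 (valence 4) → 1 H
  atom 4: C, bond orders sum to 1 (valence 4) → 3 H
Total hydrogens: 8.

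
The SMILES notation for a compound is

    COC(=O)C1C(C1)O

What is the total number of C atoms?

Count every carbon token in the SMILES (each C, including those in ring-closure positions and inside branches).
Carbon count: 5.

5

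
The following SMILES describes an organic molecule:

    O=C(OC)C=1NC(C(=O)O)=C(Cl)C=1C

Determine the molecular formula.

C8H8ClNO4

Walk through each heavy atom and fill implicit hydrogens from standard valence (C 4, N 3, O 2, S 2, halogen 1):
  atom 1: O, bond orders sum to 2 (valence 2) → 0 H
  atom 2: C, bond orders sum to 4 (valence 4) → 0 H
  atom 3: O, bond orders sum to 2 (valence 2) → 0 H
  atom 4: C, bond orders sum to 1 (valence 4) → 3 H
  atom 5: C, bond orders sum to 4 (valence 4) → 0 H
  atom 6: N, bond orders sum to 2 (valence 3) → 1 H
  atom 7: C, bond orders sum to 4 (valence 4) → 0 H
  atom 8: C, bond orders sum to 4 (valence 4) → 0 H
  atom 9: O, bond orders sum to 2 (valence 2) → 0 H
  atom 10: O, bond orders sum to 1 (valence 2) → 1 H
  atom 11: C, bond orders sum to 4 (valence 4) → 0 H
  atom 12: Cl (halogen, monovalent) → 0 H
  atom 13: C, bond orders sum to 4 (valence 4) → 0 H
  atom 14: C, bond orders sum to 1 (valence 4) → 3 H
Totals → C:8, H:8, Cl:1, N:1, O:4.
In Hill order: C8H8ClNO4.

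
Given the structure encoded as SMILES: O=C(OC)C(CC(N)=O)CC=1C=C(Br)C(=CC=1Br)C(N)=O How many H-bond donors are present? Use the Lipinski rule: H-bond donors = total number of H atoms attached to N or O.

4

Donors: find every N or O and count the H atoms it carries.
  atom 1 (O): bond orders sum to 2 → 0 H
  atom 3 (O): bond orders sum to 2 → 0 H
  atom 8 (N): bond orders sum to 1 → 2 H
  atom 9 (O): bond orders sum to 2 → 0 H
  atom 20 (N): bond orders sum to 1 → 2 H
  atom 21 (O): bond orders sum to 2 → 0 H
Lipinski HBD = 4.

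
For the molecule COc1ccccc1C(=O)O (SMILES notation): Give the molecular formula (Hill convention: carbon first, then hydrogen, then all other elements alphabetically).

C8H8O3

Walk through each heavy atom and fill implicit hydrogens from standard valence (C 4, N 3, O 2, S 2, halogen 1); for lowercase aromatic atoms, an aromatic c carries 1 H when it has two neighbours and 0 H with three, and aromatic n carries 0 H:
  atom 1: C, bond orders sum to 1 (valence 4) → 3 H
  atom 2: O, bond orders sum to 2 (valence 2) → 0 H
  atom 3: aromatic c, 3 neighbours → 0 H
  atom 4: aromatic c, 2 neighbours → 1 H
  atom 5: aromatic c, 2 neighbours → 1 H
  atom 6: aromatic c, 2 neighbours → 1 H
  atom 7: aromatic c, 2 neighbours → 1 H
  atom 8: aromatic c, 3 neighbours → 0 H
  atom 9: C, bond orders sum to 4 (valence 4) → 0 H
  atom 10: O, bond orders sum to 2 (valence 2) → 0 H
  atom 11: O, bond orders sum to 1 (valence 2) → 1 H
Totals → C:8, H:8, O:3.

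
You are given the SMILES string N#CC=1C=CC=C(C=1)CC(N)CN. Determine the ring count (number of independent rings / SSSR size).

1

In SMILES, each pair of matching ring-closure digits denotes one ring-closing bond; the number of such bonds equals the number of independent rings.
Ring-closure bonds here: 1.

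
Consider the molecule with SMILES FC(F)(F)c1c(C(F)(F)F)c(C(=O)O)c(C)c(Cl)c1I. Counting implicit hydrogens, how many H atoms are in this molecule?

4

Walk through each heavy atom and fill implicit hydrogens from standard valence (C 4, N 3, O 2, S 2, halogen 1); for lowercase aromatic atoms, an aromatic c carries 1 H when it has two neighbours and 0 H with three, and aromatic n carries 0 H:
  atom 1: F (halogen, monovalent) → 0 H
  atom 2: C, bond orders sum to 4 (valence 4) → 0 H
  atom 3: F (halogen, monovalent) → 0 H
  atom 4: F (halogen, monovalent) → 0 H
  atom 5: aromatic c, 3 neighbours → 0 H
  atom 6: aromatic c, 3 neighbours → 0 H
  atom 7: C, bond orders sum to 4 (valence 4) → 0 H
  atom 8: F (halogen, monovalent) → 0 H
  atom 9: F (halogen, monovalent) → 0 H
  atom 10: F (halogen, monovalent) → 0 H
  atom 11: aromatic c, 3 neighbours → 0 H
  atom 12: C, bond orders sum to 4 (valence 4) → 0 H
  atom 13: O, bond orders sum to 2 (valence 2) → 0 H
  atom 14: O, bond orders sum to 1 (valence 2) → 1 H
  atom 15: aromatic c, 3 neighbours → 0 H
  atom 16: C, bond orders sum to 1 (valence 4) → 3 H
  atom 17: aromatic c, 3 neighbours → 0 H
  atom 18: Cl (halogen, monovalent) → 0 H
  atom 19: aromatic c, 3 neighbours → 0 H
  atom 20: I (halogen, monovalent) → 0 H
Total hydrogens: 4.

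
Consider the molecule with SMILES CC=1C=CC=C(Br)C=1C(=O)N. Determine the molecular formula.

C8H8BrNO

Walk through each heavy atom and fill implicit hydrogens from standard valence (C 4, N 3, O 2, S 2, halogen 1):
  atom 1: C, bond orders sum to 1 (valence 4) → 3 H
  atom 2: C, bond orders sum to 4 (valence 4) → 0 H
  atom 3: C, bond orders sum to 3 (valence 4) → 1 H
  atom 4: C, bond orders sum to 3 (valence 4) → 1 H
  atom 5: C, bond orders sum to 3 (valence 4) → 1 H
  atom 6: C, bond orders sum to 4 (valence 4) → 0 H
  atom 7: Br (halogen, monovalent) → 0 H
  atom 8: C, bond orders sum to 4 (valence 4) → 0 H
  atom 9: C, bond orders sum to 4 (valence 4) → 0 H
  atom 10: O, bond orders sum to 2 (valence 2) → 0 H
  atom 11: N, bond orders sum to 1 (valence 3) → 2 H
Totals → C:8, H:8, Br:1, N:1, O:1.
In Hill order: C8H8BrNO.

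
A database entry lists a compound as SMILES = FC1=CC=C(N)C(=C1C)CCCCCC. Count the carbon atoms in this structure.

13

Count every carbon token in the SMILES (each C, including those in ring-closure positions and inside branches).
Carbon count: 13.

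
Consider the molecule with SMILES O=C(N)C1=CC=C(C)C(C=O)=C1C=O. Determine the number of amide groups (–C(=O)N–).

1

The amide motif appears at heavy-atom position 2 in the SMILES.
Other groups present: 2 aldehyde.
Amide count: 1.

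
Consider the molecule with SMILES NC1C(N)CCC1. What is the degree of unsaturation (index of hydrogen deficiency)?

Molecular formula: C5H12N2.
DoU = (2C + 2 + N − H − X) / 2, where X is the halogen count and O/S are ignored.
    = (2·5 + 2 + 2 − 12 − 0) / 2 = 2 / 2 = 1.

1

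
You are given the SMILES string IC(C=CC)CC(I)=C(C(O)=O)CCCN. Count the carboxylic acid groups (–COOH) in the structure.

1

The carboxylic acid motif appears at heavy-atom position 10 in the SMILES.
Other groups present: 2 alkene, 1 primary amine.
Carboxylic acid count: 1.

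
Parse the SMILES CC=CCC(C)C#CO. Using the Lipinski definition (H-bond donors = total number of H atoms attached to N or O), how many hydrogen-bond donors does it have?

1

Donors: find every N or O and count the H atoms it carries.
  atom 9 (O): bond orders sum to 1 → 1 H
Lipinski HBD = 1.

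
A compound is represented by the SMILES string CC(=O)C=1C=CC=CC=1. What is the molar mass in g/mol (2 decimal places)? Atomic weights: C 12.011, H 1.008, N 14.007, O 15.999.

First, the molecular formula is C8H8O (counting implicit H from valence).
  C: 8 × 12.011 = 96.088
  H: 8 × 1.008 = 8.064
  O: 1 × 15.999 = 15.999
Sum: 8×12.011 + 8×1.008 + 1×15.999 = 120.151 → 120.15 g/mol.

120.15 g/mol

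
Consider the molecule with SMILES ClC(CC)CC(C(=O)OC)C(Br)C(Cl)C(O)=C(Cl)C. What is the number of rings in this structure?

0

In SMILES, each pair of matching ring-closure digits denotes one ring-closing bond; the number of such bonds equals the number of independent rings.
Ring-closure bonds here: 0.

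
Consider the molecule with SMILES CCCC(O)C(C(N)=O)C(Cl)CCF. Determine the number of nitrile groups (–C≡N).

Scan the SMILES for the nitrile motif — none present.
Groups that are present: 1 amide, 1 hydroxyl.

0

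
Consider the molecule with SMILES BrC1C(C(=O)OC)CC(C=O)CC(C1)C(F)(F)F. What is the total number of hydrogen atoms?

Walk through each heavy atom and fill implicit hydrogens from standard valence (C 4, N 3, O 2, S 2, halogen 1):
  atom 1: Br (halogen, monovalent) → 0 H
  atom 2: C, bond orders sum to 3 (valence 4) → 1 H
  atom 3: C, bond orders sum to 3 (valence 4) → 1 H
  atom 4: C, bond orders sum to 4 (valence 4) → 0 H
  atom 5: O, bond orders sum to 2 (valence 2) → 0 H
  atom 6: O, bond orders sum to 2 (valence 2) → 0 H
  atom 7: C, bond orders sum to 1 (valence 4) → 3 H
  atom 8: C, bond orders sum to 2 (valence 4) → 2 H
  atom 9: C, bond orders sum to 3 (valence 4) → 1 H
  atom 10: C, bond orders sum to 3 (valence 4) → 1 H
  atom 11: O, bond orders sum to 2 (valence 2) → 0 H
  atom 12: C, bond orders sum to 2 (valence 4) → 2 H
  atom 13: C, bond orders sum to 3 (valence 4) → 1 H
  atom 14: C, bond orders sum to 2 (valence 4) → 2 H
  atom 15: C, bond orders sum to 4 (valence 4) → 0 H
  atom 16: F (halogen, monovalent) → 0 H
  atom 17: F (halogen, monovalent) → 0 H
  atom 18: F (halogen, monovalent) → 0 H
Total hydrogens: 14.

14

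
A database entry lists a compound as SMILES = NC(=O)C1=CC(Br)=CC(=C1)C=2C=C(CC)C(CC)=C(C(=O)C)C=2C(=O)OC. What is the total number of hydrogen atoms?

Walk through each heavy atom and fill implicit hydrogens from standard valence (C 4, N 3, O 2, S 2, halogen 1):
  atom 1: N, bond orders sum to 1 (valence 3) → 2 H
  atom 2: C, bond orders sum to 4 (valence 4) → 0 H
  atom 3: O, bond orders sum to 2 (valence 2) → 0 H
  atom 4: C, bond orders sum to 4 (valence 4) → 0 H
  atom 5: C, bond orders sum to 3 (valence 4) → 1 H
  atom 6: C, bond orders sum to 4 (valence 4) → 0 H
  atom 7: Br (halogen, monovalent) → 0 H
  atom 8: C, bond orders sum to 3 (valence 4) → 1 H
  atom 9: C, bond orders sum to 4 (valence 4) → 0 H
  atom 10: C, bond orders sum to 3 (valence 4) → 1 H
  atom 11: C, bond orders sum to 4 (valence 4) → 0 H
  atom 12: C, bond orders sum to 3 (valence 4) → 1 H
  atom 13: C, bond orders sum to 4 (valence 4) → 0 H
  atom 14: C, bond orders sum to 2 (valence 4) → 2 H
  atom 15: C, bond orders sum to 1 (valence 4) → 3 H
  atom 16: C, bond orders sum to 4 (valence 4) → 0 H
  atom 17: C, bond orders sum to 2 (valence 4) → 2 H
  atom 18: C, bond orders sum to 1 (valence 4) → 3 H
  atom 19: C, bond orders sum to 4 (valence 4) → 0 H
  atom 20: C, bond orders sum to 4 (valence 4) → 0 H
  atom 21: O, bond orders sum to 2 (valence 2) → 0 H
  atom 22: C, bond orders sum to 1 (valence 4) → 3 H
  atom 23: C, bond orders sum to 4 (valence 4) → 0 H
  atom 24: C, bond orders sum to 4 (valence 4) → 0 H
  atom 25: O, bond orders sum to 2 (valence 2) → 0 H
  atom 26: O, bond orders sum to 2 (valence 2) → 0 H
  atom 27: C, bond orders sum to 1 (valence 4) → 3 H
Total hydrogens: 22.

22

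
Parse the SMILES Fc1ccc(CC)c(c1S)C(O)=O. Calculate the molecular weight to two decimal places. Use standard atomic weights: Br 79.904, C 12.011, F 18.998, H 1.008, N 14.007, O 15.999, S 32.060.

First, the molecular formula is C9H9FO2S (counting implicit H from valence).
  C: 9 × 12.011 = 108.099
  F: 1 × 18.998 = 18.998
  H: 9 × 1.008 = 9.072
  O: 2 × 15.999 = 31.998
  S: 1 × 32.060 = 32.060
Sum: 9×12.011 + 1×18.998 + 9×1.008 + 2×15.999 + 1×32.060 = 200.227 → 200.23 g/mol.

200.23 g/mol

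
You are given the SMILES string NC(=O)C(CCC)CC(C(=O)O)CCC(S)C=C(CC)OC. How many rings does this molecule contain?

0

In SMILES, each pair of matching ring-closure digits denotes one ring-closing bond; the number of such bonds equals the number of independent rings.
Ring-closure bonds here: 0.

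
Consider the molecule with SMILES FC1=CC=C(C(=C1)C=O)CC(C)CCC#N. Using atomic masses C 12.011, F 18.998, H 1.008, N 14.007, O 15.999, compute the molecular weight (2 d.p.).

First, the molecular formula is C13H14FNO (counting implicit H from valence).
  C: 13 × 12.011 = 156.143
  F: 1 × 18.998 = 18.998
  H: 14 × 1.008 = 14.112
  N: 1 × 14.007 = 14.007
  O: 1 × 15.999 = 15.999
Sum: 13×12.011 + 1×18.998 + 14×1.008 + 1×14.007 + 1×15.999 = 219.259 → 219.26 g/mol.

219.26 g/mol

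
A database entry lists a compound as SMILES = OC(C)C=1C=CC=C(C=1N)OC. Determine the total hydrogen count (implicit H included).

13

Walk through each heavy atom and fill implicit hydrogens from standard valence (C 4, N 3, O 2, S 2, halogen 1):
  atom 1: O, bond orders sum to 1 (valence 2) → 1 H
  atom 2: C, bond orders sum to 3 (valence 4) → 1 H
  atom 3: C, bond orders sum to 1 (valence 4) → 3 H
  atom 4: C, bond orders sum to 4 (valence 4) → 0 H
  atom 5: C, bond orders sum to 3 (valence 4) → 1 H
  atom 6: C, bond orders sum to 3 (valence 4) → 1 H
  atom 7: C, bond orders sum to 3 (valence 4) → 1 H
  atom 8: C, bond orders sum to 4 (valence 4) → 0 H
  atom 9: C, bond orders sum to 4 (valence 4) → 0 H
  atom 10: N, bond orders sum to 1 (valence 3) → 2 H
  atom 11: O, bond orders sum to 2 (valence 2) → 0 H
  atom 12: C, bond orders sum to 1 (valence 4) → 3 H
Total hydrogens: 13.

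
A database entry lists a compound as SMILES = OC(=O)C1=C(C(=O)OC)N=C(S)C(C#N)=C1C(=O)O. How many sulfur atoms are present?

1

Scan the SMILES for S atoms (remember two-letter symbols like Cl and Br are single atoms).
Sulfur count: 1.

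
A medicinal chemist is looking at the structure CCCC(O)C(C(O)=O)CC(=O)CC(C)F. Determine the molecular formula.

Walk through each heavy atom and fill implicit hydrogens from standard valence (C 4, N 3, O 2, S 2, halogen 1):
  atom 1: C, bond orders sum to 1 (valence 4) → 3 H
  atom 2: C, bond orders sum to 2 (valence 4) → 2 H
  atom 3: C, bond orders sum to 2 (valence 4) → 2 H
  atom 4: C, bond orders sum to 3 (valence 4) → 1 H
  atom 5: O, bond orders sum to 1 (valence 2) → 1 H
  atom 6: C, bond orders sum to 3 (valence 4) → 1 H
  atom 7: C, bond orders sum to 4 (valence 4) → 0 H
  atom 8: O, bond orders sum to 1 (valence 2) → 1 H
  atom 9: O, bond orders sum to 2 (valence 2) → 0 H
  atom 10: C, bond orders sum to 2 (valence 4) → 2 H
  atom 11: C, bond orders sum to 4 (valence 4) → 0 H
  atom 12: O, bond orders sum to 2 (valence 2) → 0 H
  atom 13: C, bond orders sum to 2 (valence 4) → 2 H
  atom 14: C, bond orders sum to 3 (valence 4) → 1 H
  atom 15: C, bond orders sum to 1 (valence 4) → 3 H
  atom 16: F (halogen, monovalent) → 0 H
Totals → C:11, H:19, F:1, O:4.
In Hill order: C11H19FO4.

C11H19FO4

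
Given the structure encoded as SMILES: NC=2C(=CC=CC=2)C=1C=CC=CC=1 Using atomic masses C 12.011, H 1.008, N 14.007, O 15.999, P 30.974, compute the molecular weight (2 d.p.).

169.23 g/mol

First, the molecular formula is C12H11N (counting implicit H from valence).
  C: 12 × 12.011 = 144.132
  H: 11 × 1.008 = 11.088
  N: 1 × 14.007 = 14.007
Sum: 12×12.011 + 11×1.008 + 1×14.007 = 169.227 → 169.23 g/mol.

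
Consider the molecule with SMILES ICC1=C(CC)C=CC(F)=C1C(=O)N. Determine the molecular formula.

C10H11FINO

Walk through each heavy atom and fill implicit hydrogens from standard valence (C 4, N 3, O 2, S 2, halogen 1):
  atom 1: I (halogen, monovalent) → 0 H
  atom 2: C, bond orders sum to 2 (valence 4) → 2 H
  atom 3: C, bond orders sum to 4 (valence 4) → 0 H
  atom 4: C, bond orders sum to 4 (valence 4) → 0 H
  atom 5: C, bond orders sum to 2 (valence 4) → 2 H
  atom 6: C, bond orders sum to 1 (valence 4) → 3 H
  atom 7: C, bond orders sum to 3 (valence 4) → 1 H
  atom 8: C, bond orders sum to 3 (valence 4) → 1 H
  atom 9: C, bond orders sum to 4 (valence 4) → 0 H
  atom 10: F (halogen, monovalent) → 0 H
  atom 11: C, bond orders sum to 4 (valence 4) → 0 H
  atom 12: C, bond orders sum to 4 (valence 4) → 0 H
  atom 13: O, bond orders sum to 2 (valence 2) → 0 H
  atom 14: N, bond orders sum to 1 (valence 3) → 2 H
Totals → C:10, H:11, F:1, I:1, N:1, O:1.
In Hill order: C10H11FINO.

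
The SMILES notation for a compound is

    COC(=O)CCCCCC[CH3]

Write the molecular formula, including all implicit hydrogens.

Walk through each heavy atom and fill implicit hydrogens from standard valence (C 4, N 3, O 2, S 2, halogen 1):
  atom 1: C, bond orders sum to 1 (valence 4) → 3 H
  atom 2: O, bond orders sum to 2 (valence 2) → 0 H
  atom 3: C, bond orders sum to 4 (valence 4) → 0 H
  atom 4: O, bond orders sum to 2 (valence 2) → 0 H
  atom 5: C, bond orders sum to 2 (valence 4) → 2 H
  atom 6: C, bond orders sum to 2 (valence 4) → 2 H
  atom 7: C, bond orders sum to 2 (valence 4) → 2 H
  atom 8: C, bond orders sum to 2 (valence 4) → 2 H
  atom 9: C, bond orders sum to 2 (valence 4) → 2 H
  atom 10: C, bond orders sum to 2 (valence 4) → 2 H
  atom 11: C with explicit H count 3
Totals → C:9, H:18, O:2.

C9H18O2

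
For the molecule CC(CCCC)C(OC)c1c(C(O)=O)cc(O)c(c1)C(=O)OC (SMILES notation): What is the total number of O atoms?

Scan the SMILES for O atoms (remember two-letter symbols like Cl and Br are single atoms).
Oxygen count: 6.

6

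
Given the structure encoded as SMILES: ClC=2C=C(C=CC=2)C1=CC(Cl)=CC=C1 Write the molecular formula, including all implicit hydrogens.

C12H8Cl2

Walk through each heavy atom and fill implicit hydrogens from standard valence (C 4, N 3, O 2, S 2, halogen 1):
  atom 1: Cl (halogen, monovalent) → 0 H
  atom 2: C, bond orders sum to 4 (valence 4) → 0 H
  atom 3: C, bond orders sum to 3 (valence 4) → 1 H
  atom 4: C, bond orders sum to 4 (valence 4) → 0 H
  atom 5: C, bond orders sum to 3 (valence 4) → 1 H
  atom 6: C, bond orders sum to 3 (valence 4) → 1 H
  atom 7: C, bond orders sum to 3 (valence 4) → 1 H
  atom 8: C, bond orders sum to 4 (valence 4) → 0 H
  atom 9: C, bond orders sum to 3 (valence 4) → 1 H
  atom 10: C, bond orders sum to 4 (valence 4) → 0 H
  atom 11: Cl (halogen, monovalent) → 0 H
  atom 12: C, bond orders sum to 3 (valence 4) → 1 H
  atom 13: C, bond orders sum to 3 (valence 4) → 1 H
  atom 14: C, bond orders sum to 3 (valence 4) → 1 H
Totals → C:12, H:8, Cl:2.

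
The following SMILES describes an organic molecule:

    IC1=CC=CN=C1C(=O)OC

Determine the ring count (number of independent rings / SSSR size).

1

In SMILES, each pair of matching ring-closure digits denotes one ring-closing bond; the number of such bonds equals the number of independent rings.
Ring-closure bonds here: 1.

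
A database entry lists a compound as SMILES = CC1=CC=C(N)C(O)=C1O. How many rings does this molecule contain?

In SMILES, each pair of matching ring-closure digits denotes one ring-closing bond; the number of such bonds equals the number of independent rings.
Ring-closure bonds here: 1.

1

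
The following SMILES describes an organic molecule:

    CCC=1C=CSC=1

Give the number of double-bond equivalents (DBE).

Degree of unsaturation = (number of rings) + (number of π bonds).
Ring closures in the SMILES: 1.
π bonds: 2 double bonds (each 1 DoU) → 2 DoU from unsaturation.
Total DoU = 1 + 2 = 3.

3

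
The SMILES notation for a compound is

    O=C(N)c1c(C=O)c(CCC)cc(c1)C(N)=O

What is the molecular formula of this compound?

C12H14N2O3

Walk through each heavy atom and fill implicit hydrogens from standard valence (C 4, N 3, O 2, S 2, halogen 1); for lowercase aromatic atoms, an aromatic c carries 1 H when it has two neighbours and 0 H with three, and aromatic n carries 0 H:
  atom 1: O, bond orders sum to 2 (valence 2) → 0 H
  atom 2: C, bond orders sum to 4 (valence 4) → 0 H
  atom 3: N, bond orders sum to 1 (valence 3) → 2 H
  atom 4: aromatic c, 3 neighbours → 0 H
  atom 5: aromatic c, 3 neighbours → 0 H
  atom 6: C, bond orders sum to 3 (valence 4) → 1 H
  atom 7: O, bond orders sum to 2 (valence 2) → 0 H
  atom 8: aromatic c, 3 neighbours → 0 H
  atom 9: C, bond orders sum to 2 (valence 4) → 2 H
  atom 10: C, bond orders sum to 2 (valence 4) → 2 H
  atom 11: C, bond orders sum to 1 (valence 4) → 3 H
  atom 12: aromatic c, 2 neighbours → 1 H
  atom 13: aromatic c, 3 neighbours → 0 H
  atom 14: aromatic c, 2 neighbours → 1 H
  atom 15: C, bond orders sum to 4 (valence 4) → 0 H
  atom 16: N, bond orders sum to 1 (valence 3) → 2 H
  atom 17: O, bond orders sum to 2 (valence 2) → 0 H
Totals → C:12, H:14, N:2, O:3.
In Hill order: C12H14N2O3.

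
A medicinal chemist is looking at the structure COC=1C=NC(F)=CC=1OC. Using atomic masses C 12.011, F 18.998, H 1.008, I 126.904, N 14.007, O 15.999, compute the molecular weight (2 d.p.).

157.14 g/mol

First, the molecular formula is C7H8FNO2 (counting implicit H from valence).
  C: 7 × 12.011 = 84.077
  F: 1 × 18.998 = 18.998
  H: 8 × 1.008 = 8.064
  N: 1 × 14.007 = 14.007
  O: 2 × 15.999 = 31.998
Sum: 7×12.011 + 1×18.998 + 8×1.008 + 1×14.007 + 2×15.999 = 157.144 → 157.14 g/mol.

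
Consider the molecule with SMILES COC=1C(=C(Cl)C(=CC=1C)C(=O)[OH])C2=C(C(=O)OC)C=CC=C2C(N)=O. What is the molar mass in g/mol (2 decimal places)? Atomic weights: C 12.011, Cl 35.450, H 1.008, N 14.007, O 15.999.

First, the molecular formula is C18H16ClNO6 (counting implicit H from valence).
  C: 18 × 12.011 = 216.198
  Cl: 1 × 35.450 = 35.450
  H: 16 × 1.008 = 16.128
  N: 1 × 14.007 = 14.007
  O: 6 × 15.999 = 95.994
Sum: 18×12.011 + 1×35.450 + 16×1.008 + 1×14.007 + 6×15.999 = 377.777 → 377.78 g/mol.

377.78 g/mol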